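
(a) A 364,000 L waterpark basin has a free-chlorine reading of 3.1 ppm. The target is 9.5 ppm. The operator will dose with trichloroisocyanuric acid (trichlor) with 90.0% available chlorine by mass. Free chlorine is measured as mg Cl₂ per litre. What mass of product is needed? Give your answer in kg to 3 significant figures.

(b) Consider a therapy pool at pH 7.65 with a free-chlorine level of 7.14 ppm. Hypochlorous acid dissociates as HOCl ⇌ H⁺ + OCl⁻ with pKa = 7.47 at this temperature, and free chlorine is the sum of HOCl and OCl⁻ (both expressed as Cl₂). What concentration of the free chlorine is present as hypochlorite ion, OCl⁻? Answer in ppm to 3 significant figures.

(a) 2.59 kg; (b) 4.30 ppm

(a) Chlorine deficit: 9.5 − 3.1 = 6.4 ppm = 6.4 mg/L as Cl₂.
(a) Cl₂ equivalent needed: 6.4 mg/L × 364,000 L = 2,330,000 mg = 2330 g.
(a) Product at 90.0% available chlorine: 2330 / 0.9 = 2588 g.

(b) [OCl⁻]/[HOCl] = 10^(pH − pKa) = 10^(7.65 − 7.47) = 10^0.18 = 1.514.
(b) Fraction as HOCl = 1 / (1 + 1.514) = 0.3978.
(b) OCl⁻ = (1 − 0.3978) × 7.14 ppm = 4.299 ppm.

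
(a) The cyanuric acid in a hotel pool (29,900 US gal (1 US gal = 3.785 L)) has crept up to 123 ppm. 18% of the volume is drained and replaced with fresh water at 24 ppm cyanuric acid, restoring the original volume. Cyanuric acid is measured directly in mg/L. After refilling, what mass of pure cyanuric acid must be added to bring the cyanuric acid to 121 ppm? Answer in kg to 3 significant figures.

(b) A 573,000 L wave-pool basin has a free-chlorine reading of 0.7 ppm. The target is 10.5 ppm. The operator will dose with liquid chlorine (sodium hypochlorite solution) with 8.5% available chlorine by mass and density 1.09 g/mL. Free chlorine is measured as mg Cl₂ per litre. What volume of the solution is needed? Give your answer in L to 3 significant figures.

(a) 1.79 kg; (b) 60.6 L

(a) Volume: 29,900 US gal × 3.785 L/gal = 113,172 L.
(a) After draining 18% and refilling: 123 × 0.82 + 24 × 0.18 = 105.18 ppm.
(a) Deficit to target: 121 − 105.18 = 15.82 mg/L.
(a) Mass: 15.82 mg/L × 113,172 L = 1790 g cyanuric acid.

(b) Chlorine deficit: 10.5 − 0.7 = 9.8 ppm = 9.8 mg/L as Cl₂.
(b) Cl₂ equivalent needed: 9.8 mg/L × 573,000 L = 5,615,000 mg = 5615 g.
(b) Product at 8.5% available chlorine: 5615 / 0.085 = 66,060 g.
(b) Volume at density 1.09 g/mL: 66,060 g ÷ 1.09 g/mL = 60,610 mL.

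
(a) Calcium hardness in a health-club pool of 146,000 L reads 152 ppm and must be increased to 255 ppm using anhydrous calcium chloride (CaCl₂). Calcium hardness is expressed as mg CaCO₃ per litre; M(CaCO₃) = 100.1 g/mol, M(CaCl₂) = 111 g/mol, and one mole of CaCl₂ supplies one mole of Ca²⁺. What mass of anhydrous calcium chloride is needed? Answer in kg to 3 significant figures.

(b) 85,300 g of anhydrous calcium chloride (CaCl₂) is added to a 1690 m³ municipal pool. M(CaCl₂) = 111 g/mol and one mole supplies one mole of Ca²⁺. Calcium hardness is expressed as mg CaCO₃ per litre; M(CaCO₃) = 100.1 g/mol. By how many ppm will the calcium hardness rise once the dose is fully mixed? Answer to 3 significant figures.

(a) Hardness to add: (255 − 152) = 103 mg/L as CaCO₃ × 146,000 L = 15,040 g as CaCO₃.
(a) Moles of Ca²⁺ (1 mol Ca²⁺ ≡ 1 mol CaCO₃): 15,040 / 100.1 g/mol = 150.2 mol.
(a) Mass of CaCl₂: 150.2 × 111 = 16,680 g.

(b) Volume: 1690 m³ = 1,690,000 L.
(b) Moles of Ca²⁺: 85,300 g ÷ 111 g/mol = 768.5 mol.
(b) As CaCO₃: 768.5 mol × 100.1 g/mol = 76,920 g.
(b) Rise: 76,920 g / 1,690,000 L × 1000 = 45.52 mg/L.

(a) 16.7 kg; (b) 45.5 ppm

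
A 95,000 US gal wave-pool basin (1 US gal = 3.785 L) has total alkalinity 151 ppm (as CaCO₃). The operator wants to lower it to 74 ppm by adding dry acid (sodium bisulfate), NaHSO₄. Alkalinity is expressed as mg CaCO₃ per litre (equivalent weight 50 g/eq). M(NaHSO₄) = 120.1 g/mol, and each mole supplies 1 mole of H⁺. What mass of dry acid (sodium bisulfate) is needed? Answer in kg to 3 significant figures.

66.5 kg

Volume: 95,000 US gal × 3.785 L/gal = 359,575 L.
Alkalinity to neutralize: (151 − 74) = 77 mg/L as CaCO₃ × 359,575 L = 27,690 g as CaCO₃.
Equivalents of H⁺ required: 27,690 ÷ 50 g/eq = 553.7 eq = 553.7 mol NaHSO₄.
Mass of NaHSO₄: 553.7 × 120.1 = 66,500 g.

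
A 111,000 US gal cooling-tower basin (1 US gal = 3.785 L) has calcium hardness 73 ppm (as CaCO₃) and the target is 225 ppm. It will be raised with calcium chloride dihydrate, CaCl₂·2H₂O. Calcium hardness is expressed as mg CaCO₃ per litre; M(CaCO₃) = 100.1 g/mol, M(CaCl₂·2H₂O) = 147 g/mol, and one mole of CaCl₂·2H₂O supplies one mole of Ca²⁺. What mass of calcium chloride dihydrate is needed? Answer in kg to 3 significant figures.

Volume: 111,000 US gal × 3.785 L/gal = 420,135 L.
Hardness to add: (225 − 73) = 152 mg/L as CaCO₃ × 420,135 L = 63,860 g as CaCO₃.
Moles of Ca²⁺ (1 mol Ca²⁺ ≡ 1 mol CaCO₃): 63,860 / 100.1 g/mol = 638 mol.
Mass of CaCl₂·2H₂O: 638 × 147 = 93,780 g.

93.8 kg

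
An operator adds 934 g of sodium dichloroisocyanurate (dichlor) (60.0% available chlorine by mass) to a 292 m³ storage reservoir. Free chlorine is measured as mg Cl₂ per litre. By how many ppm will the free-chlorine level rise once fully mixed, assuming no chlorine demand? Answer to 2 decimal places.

1.92 ppm

Volume: 292 m³ = 292,000 L.
Available chlorine delivered: 934 g × 0.6 = 560.4 g as Cl₂.
Concentration rise: 560.4 g / 292,000 L = 1.919 mg/L = 1.92 ppm.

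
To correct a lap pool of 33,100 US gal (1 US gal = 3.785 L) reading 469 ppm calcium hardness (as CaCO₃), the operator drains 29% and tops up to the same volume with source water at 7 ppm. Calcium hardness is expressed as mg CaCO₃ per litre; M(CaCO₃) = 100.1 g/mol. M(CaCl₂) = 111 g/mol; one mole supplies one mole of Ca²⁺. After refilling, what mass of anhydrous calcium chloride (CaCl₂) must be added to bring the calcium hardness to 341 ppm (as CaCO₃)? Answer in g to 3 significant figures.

831 g

Volume: 33,100 US gal × 3.785 L/gal = 125,284 L.
After draining 29% and refilling: 469 × 0.71 + 7 × 0.29 = 335.02 ppm.
Deficit to target: 341 − 335.02 = 5.98 mg/L.
As CaCO₃: 5.98 mg/L × 125,284 L = 749.2 g; ÷ 100.1 = 7.484 mol Ca²⁺.
Mass: 7.484 × 111 = 830.8 g.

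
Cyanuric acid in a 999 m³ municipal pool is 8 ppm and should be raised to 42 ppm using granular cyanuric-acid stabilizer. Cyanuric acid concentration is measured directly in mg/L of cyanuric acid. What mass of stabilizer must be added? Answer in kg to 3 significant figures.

34.0 kg

Volume: 999 m³ = 999,000 L.
CYA to add: (42 − 8) = 34 mg/L × 999,000 L = 33,970 g cyanuric acid.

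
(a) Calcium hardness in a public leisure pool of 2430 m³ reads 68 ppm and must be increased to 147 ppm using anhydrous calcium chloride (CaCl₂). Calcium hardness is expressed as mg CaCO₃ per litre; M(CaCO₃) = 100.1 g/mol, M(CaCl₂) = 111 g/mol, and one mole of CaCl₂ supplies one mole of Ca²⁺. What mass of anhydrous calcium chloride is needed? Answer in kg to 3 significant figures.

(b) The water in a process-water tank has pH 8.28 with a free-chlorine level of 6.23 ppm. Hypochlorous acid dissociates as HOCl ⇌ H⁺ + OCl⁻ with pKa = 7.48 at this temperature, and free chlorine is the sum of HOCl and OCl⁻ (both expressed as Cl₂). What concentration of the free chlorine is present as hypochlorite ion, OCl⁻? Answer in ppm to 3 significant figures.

(a) Volume: 2430 m³ = 2,430,000 L.
(a) Hardness to add: (147 − 68) = 79 mg/L as CaCO₃ × 2,430,000 L = 192,000 g as CaCO₃.
(a) Moles of Ca²⁺ (1 mol Ca²⁺ ≡ 1 mol CaCO₃): 192,000 / 100.1 g/mol = 1918 mol.
(a) Mass of CaCl₂: 1918 × 111 = 212,900 g.

(b) [OCl⁻]/[HOCl] = 10^(pH − pKa) = 10^(8.28 − 7.48) = 10^0.80 = 6.31.
(b) Fraction as HOCl = 1 / (1 + 6.31) = 0.1368.
(b) OCl⁻ = (1 − 0.1368) × 6.23 ppm = 5.378 ppm.

(a) 213 kg; (b) 5.38 ppm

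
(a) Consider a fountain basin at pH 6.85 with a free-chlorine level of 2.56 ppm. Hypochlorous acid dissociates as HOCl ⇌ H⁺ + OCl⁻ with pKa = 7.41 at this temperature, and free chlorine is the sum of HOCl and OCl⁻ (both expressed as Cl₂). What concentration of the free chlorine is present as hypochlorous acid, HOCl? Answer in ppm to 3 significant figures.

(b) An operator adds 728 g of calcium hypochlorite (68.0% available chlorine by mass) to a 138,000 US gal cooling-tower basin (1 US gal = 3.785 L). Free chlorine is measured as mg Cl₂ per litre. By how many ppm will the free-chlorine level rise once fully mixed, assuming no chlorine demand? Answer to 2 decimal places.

(a) 2.01 ppm; (b) 0.95 ppm

(a) [OCl⁻]/[HOCl] = 10^(pH − pKa) = 10^(6.85 − 7.41) = 10^-0.56 = 0.2754.
(a) Fraction as HOCl = 1 / (1 + 0.2754) = 0.7841.
(a) HOCl = 0.7841 × 2.56 ppm = 2.007 ppm.

(b) Volume: 138,000 US gal × 3.785 L/gal = 522,330 L.
(b) Available chlorine delivered: 728 g × 0.68 = 495 g as Cl₂.
(b) Concentration rise: 495 g / 522,330 L = 0.9478 mg/L = 0.95 ppm.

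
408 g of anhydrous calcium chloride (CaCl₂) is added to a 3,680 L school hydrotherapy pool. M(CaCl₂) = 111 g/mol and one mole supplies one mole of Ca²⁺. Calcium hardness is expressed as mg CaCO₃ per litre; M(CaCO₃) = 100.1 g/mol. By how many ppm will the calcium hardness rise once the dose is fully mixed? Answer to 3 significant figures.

Moles of Ca²⁺: 408 g ÷ 111 g/mol = 3.676 mol.
As CaCO₃: 3.676 mol × 100.1 g/mol = 367.9 g.
Rise: 367.9 g / 3,680 L × 1000 = 99.98 mg/L.

100 ppm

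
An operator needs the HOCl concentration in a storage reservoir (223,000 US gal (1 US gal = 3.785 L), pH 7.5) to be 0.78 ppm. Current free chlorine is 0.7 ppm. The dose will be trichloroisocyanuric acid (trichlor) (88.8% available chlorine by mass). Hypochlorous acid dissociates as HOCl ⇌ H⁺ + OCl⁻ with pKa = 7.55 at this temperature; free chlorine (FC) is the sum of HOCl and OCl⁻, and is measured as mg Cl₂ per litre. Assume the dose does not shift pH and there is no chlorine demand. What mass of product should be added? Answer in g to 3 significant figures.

737 g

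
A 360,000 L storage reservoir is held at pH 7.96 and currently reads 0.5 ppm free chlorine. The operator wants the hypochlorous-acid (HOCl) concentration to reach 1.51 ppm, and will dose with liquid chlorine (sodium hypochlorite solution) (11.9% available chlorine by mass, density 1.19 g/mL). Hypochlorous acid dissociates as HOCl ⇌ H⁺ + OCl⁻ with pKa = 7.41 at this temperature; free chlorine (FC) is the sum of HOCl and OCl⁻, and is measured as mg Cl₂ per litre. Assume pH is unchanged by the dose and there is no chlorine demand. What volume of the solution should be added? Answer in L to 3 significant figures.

[OCl⁻]/[HOCl] = 10^(pH − pKa) = 10^(7.96 − 7.41) = 3.548; fraction as HOCl = 1/(1 + 3.548) = 0.2199.
Free chlorine required for 1.51 ppm HOCl: 1.51 / 0.2199 = 6.868 ppm.
FC to add: 6.868 − 0.5 = 6.368 mg/L as Cl₂.
Cl₂ equivalent: 6.368 mg/L × 360,000 L = 2292 g.
Product at 11.9% available Cl: 2292 / 0.119 = 19,260 g.
Volume: 19,260 g ÷ 1.19 g/mL = 16,190 mL.

16.2 L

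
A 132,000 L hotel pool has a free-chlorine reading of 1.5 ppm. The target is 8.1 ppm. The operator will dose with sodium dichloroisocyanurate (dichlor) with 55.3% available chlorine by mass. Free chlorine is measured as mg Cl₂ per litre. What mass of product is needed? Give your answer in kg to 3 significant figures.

Chlorine deficit: 8.1 − 1.5 = 6.6 ppm = 6.6 mg/L as Cl₂.
Cl₂ equivalent needed: 6.6 mg/L × 132,000 L = 871,200 mg = 871.2 g.
Product at 55.3% available chlorine: 871.2 / 0.553 = 1575 g.

1.58 kg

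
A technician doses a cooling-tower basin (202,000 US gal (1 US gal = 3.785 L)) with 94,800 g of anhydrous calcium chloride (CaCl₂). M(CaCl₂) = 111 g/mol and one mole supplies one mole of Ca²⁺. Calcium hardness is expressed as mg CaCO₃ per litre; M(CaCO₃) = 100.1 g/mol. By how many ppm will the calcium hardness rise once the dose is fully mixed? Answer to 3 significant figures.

112 ppm

Volume: 202,000 US gal × 3.785 L/gal = 764,570 L.
Moles of Ca²⁺: 94,800 g ÷ 111 g/mol = 854.1 mol.
As CaCO₃: 854.1 mol × 100.1 g/mol = 85,490 g.
Rise: 85,490 g / 764,570 L × 1000 = 111.8 mg/L.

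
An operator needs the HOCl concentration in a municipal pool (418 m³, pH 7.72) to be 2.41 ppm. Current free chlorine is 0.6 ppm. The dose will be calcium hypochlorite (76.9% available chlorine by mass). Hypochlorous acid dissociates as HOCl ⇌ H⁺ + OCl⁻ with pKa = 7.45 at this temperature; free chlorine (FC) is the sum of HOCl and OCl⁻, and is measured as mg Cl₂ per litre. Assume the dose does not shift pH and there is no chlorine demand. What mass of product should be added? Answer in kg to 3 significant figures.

3.42 kg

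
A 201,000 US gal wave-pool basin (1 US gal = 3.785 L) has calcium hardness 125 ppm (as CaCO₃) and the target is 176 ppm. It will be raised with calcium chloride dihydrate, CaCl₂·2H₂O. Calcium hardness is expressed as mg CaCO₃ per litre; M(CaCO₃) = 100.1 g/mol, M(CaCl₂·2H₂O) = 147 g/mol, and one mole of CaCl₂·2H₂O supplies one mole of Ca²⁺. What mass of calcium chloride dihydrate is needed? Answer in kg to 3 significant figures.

Volume: 201,000 US gal × 3.785 L/gal = 760,785 L.
Hardness to add: (176 − 125) = 51 mg/L as CaCO₃ × 760,785 L = 38,800 g as CaCO₃.
Moles of Ca²⁺ (1 mol Ca²⁺ ≡ 1 mol CaCO₃): 38,800 / 100.1 g/mol = 387.6 mol.
Mass of CaCl₂·2H₂O: 387.6 × 147 = 56,980 g.

57.0 kg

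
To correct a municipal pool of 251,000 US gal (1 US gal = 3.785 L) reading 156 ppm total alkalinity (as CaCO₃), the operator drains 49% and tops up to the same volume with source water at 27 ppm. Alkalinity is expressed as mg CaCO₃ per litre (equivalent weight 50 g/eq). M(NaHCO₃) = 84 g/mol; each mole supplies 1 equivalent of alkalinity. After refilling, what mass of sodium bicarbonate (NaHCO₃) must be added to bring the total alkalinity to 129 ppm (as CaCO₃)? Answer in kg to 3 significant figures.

57.8 kg

Volume: 251,000 US gal × 3.785 L/gal = 950,035 L.
After draining 49% and refilling: 156 × 0.51 + 27 × 0.49 = 92.79 ppm.
Deficit to target: 129 − 92.79 = 36.21 mg/L.
As CaCO₃: 36.21 mg/L × 950,035 L = 34,400 g; ÷ 50 g/eq ÷ 1 = 688 mol NaHCO₃.
Mass: 688 × 84 = 57,790 g.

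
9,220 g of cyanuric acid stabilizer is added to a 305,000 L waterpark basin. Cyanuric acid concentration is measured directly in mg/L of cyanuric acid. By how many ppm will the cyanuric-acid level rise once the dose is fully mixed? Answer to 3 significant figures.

30.2 ppm

Rise: 9,220 g / 305,000 L × 1000 = 30.23 mg/L.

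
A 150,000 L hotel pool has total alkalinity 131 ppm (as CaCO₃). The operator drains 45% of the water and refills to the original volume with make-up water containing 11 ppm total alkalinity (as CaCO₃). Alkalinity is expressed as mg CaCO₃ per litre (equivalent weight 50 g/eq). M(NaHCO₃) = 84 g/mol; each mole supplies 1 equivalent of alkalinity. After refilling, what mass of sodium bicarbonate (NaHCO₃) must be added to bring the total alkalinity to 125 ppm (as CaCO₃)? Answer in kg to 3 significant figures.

12.1 kg

After draining 45% and refilling: 131 × 0.55 + 11 × 0.45 = 77 ppm.
Deficit to target: 125 − 77 = 48 mg/L.
As CaCO₃: 48 mg/L × 150,000 L = 7200 g; ÷ 50 g/eq ÷ 1 = 144 mol NaHCO₃.
Mass: 144 × 84 = 12,100 g.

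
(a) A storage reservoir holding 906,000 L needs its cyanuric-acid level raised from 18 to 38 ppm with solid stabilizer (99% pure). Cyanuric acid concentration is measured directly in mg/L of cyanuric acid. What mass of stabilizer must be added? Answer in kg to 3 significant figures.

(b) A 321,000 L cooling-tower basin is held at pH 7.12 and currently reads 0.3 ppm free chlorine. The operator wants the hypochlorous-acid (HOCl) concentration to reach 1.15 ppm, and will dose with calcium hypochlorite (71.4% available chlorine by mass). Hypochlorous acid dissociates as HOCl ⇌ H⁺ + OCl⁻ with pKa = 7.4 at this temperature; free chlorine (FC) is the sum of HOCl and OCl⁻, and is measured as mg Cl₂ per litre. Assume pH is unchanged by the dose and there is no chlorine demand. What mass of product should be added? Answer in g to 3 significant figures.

(a) 18.3 kg; (b) 653 g

(a) CYA to add: (38 − 18) = 20 mg/L × 906,000 L = 18,120 g cyanuric acid.
(a) At 99% purity: 18,120 / 0.99 = 18,300 g product.

(b) [OCl⁻]/[HOCl] = 10^(pH − pKa) = 10^(7.12 − 7.4) = 0.5248; fraction as HOCl = 1/(1 + 0.5248) = 0.6558.
(b) Free chlorine required for 1.15 ppm HOCl: 1.15 / 0.6558 = 1.754 ppm.
(b) FC to add: 1.754 − 0.3 = 1.454 mg/L as Cl₂.
(b) Cl₂ equivalent: 1.454 mg/L × 321,000 L = 466.6 g.
(b) Product at 71.4% available Cl: 466.6 / 0.714 = 653.5 g.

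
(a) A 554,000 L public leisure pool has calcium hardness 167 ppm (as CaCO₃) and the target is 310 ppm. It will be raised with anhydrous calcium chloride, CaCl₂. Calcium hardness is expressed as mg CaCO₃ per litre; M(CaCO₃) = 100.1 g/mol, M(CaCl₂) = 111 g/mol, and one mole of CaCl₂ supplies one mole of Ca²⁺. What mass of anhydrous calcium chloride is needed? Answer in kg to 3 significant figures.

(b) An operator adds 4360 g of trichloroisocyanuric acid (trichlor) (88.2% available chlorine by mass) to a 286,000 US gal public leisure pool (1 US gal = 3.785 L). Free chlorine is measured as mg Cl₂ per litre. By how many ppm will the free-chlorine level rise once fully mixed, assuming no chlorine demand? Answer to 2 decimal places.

(a) 87.8 kg; (b) 3.55 ppm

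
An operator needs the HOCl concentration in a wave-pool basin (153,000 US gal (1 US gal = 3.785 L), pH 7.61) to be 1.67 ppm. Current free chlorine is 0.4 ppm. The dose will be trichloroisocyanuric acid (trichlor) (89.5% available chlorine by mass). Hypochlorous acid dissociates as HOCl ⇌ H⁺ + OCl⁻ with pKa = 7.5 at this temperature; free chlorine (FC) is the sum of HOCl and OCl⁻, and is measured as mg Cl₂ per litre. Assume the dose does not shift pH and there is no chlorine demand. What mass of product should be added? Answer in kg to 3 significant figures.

2.21 kg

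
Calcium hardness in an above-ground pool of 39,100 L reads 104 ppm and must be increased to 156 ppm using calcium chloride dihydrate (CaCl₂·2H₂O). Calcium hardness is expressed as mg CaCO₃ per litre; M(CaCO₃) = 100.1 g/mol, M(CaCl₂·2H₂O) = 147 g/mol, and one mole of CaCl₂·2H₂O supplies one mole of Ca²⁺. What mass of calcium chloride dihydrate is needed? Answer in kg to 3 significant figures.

Hardness to add: (156 − 104) = 52 mg/L as CaCO₃ × 39,100 L = 2033 g as CaCO₃.
Moles of Ca²⁺ (1 mol Ca²⁺ ≡ 1 mol CaCO₃): 2033 / 100.1 g/mol = 20.31 mol.
Mass of CaCl₂·2H₂O: 20.31 × 147 = 2986 g.

2.99 kg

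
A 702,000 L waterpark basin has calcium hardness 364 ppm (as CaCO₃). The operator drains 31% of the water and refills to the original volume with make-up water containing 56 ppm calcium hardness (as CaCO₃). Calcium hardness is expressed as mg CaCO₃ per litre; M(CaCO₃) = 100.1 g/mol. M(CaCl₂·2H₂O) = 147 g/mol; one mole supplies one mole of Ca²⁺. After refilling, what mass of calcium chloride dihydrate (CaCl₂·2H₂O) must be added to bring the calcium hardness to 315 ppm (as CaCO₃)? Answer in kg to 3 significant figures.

After draining 31% and refilling: 364 × 0.69 + 56 × 0.31 = 268.52 ppm.
Deficit to target: 315 − 268.52 = 46.48 mg/L.
As CaCO₃: 46.48 mg/L × 702,000 L = 32,630 g; ÷ 100.1 = 326 mol Ca²⁺.
Mass: 326 × 147 = 47,920 g.

47.9 kg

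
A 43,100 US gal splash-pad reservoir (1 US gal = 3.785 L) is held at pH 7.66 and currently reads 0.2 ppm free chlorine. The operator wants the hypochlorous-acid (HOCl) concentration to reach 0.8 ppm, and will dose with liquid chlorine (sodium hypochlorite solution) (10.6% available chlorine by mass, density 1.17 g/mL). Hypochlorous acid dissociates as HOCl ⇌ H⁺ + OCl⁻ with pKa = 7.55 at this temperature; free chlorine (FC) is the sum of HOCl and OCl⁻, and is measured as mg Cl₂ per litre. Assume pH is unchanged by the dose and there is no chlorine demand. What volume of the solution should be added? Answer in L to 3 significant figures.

2.14 L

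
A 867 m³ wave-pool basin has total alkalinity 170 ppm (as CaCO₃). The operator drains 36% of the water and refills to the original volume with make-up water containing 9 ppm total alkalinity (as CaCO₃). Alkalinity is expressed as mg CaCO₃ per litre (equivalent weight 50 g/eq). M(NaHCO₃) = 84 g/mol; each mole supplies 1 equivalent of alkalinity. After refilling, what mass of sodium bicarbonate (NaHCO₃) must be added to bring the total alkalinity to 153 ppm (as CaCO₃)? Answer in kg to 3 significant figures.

59.7 kg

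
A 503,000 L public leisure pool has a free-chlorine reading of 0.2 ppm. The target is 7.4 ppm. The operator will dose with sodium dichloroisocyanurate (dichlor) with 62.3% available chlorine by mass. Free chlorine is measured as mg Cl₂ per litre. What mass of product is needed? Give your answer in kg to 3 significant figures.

Chlorine deficit: 7.4 − 0.2 = 7.2 ppm = 7.2 mg/L as Cl₂.
Cl₂ equivalent needed: 7.2 mg/L × 503,000 L = 3,622,000 mg = 3622 g.
Product at 62.3% available chlorine: 3622 / 0.623 = 5813 g.

5.81 kg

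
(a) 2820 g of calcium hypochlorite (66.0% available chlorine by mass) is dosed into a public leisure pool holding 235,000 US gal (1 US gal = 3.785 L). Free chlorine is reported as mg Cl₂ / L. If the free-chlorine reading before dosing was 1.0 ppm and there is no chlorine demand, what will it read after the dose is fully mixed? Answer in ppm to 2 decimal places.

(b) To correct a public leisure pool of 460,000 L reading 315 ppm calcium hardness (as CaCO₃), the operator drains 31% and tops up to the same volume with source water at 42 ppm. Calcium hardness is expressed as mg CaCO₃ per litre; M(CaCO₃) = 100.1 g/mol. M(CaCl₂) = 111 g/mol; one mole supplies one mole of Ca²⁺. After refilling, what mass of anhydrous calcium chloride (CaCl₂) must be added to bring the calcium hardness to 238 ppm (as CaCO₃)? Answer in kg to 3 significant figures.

(a) 3.09 ppm; (b) 3.89 kg

(a) Volume: 235,000 US gal × 3.785 L/gal = 889,475 L.
(a) Available chlorine delivered: 2820 g × 0.66 = 1861 g as Cl₂.
(a) Concentration rise: 1861 g / 889,475 L = 2.092 mg/L = 2.09 ppm.
(a) Final FC: 1.0 + 2.09 = 3.09 ppm.

(b) After draining 31% and refilling: 315 × 0.69 + 42 × 0.31 = 230.37 ppm.
(b) Deficit to target: 238 − 230.37 = 7.63 mg/L.
(b) As CaCO₃: 7.63 mg/L × 460,000 L = 3510 g; ÷ 100.1 = 35.06 mol Ca²⁺.
(b) Mass: 35.06 × 111 = 3892 g.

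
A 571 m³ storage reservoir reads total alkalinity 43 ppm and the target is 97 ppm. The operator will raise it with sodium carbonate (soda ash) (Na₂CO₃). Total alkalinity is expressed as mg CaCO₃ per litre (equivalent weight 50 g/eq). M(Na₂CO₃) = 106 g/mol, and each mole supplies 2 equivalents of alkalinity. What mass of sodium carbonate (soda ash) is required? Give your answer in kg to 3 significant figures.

32.7 kg

Volume: 571 m³ = 571,000 L.
Alkalinity to add: (97 − 43) = 54 mg/L as CaCO₃ × 571,000 L = 30,830 g as CaCO₃.
Equivalents: 30,830 g ÷ 50 g/eq = 616.7 eq.
Each mole of Na₂CO₃ supplies 2 eq, so 616.7 / 2 = 308.3 mol.
Mass: 308.3 mol × 106 g/mol = 32,680 g.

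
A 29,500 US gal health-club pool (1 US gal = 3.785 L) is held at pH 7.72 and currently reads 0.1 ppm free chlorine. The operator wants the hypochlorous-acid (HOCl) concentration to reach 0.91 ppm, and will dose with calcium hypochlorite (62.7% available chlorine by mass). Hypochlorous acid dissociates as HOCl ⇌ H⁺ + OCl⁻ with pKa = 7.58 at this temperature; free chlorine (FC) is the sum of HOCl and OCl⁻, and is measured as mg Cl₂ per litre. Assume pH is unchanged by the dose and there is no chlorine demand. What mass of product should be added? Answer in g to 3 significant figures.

Volume: 29,500 US gal × 3.785 L/gal = 111,658 L.
[OCl⁻]/[HOCl] = 10^(pH − pKa) = 10^(7.72 − 7.58) = 1.38; fraction as HOCl = 1/(1 + 1.38) = 0.4201.
Free chlorine required for 0.91 ppm HOCl: 0.91 / 0.4201 = 2.166 ppm.
FC to add: 2.166 − 0.1 = 2.066 mg/L as Cl₂.
Cl₂ equivalent: 2.066 mg/L × 111,658 L = 230.7 g.
Product at 62.7% available Cl: 230.7 / 0.627 = 367.9 g.

368 g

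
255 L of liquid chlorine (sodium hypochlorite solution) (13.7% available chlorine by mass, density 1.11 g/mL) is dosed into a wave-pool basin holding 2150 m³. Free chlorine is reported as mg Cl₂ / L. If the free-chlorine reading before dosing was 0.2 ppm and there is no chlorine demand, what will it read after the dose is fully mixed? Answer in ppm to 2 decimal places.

18.24 ppm

Volume: 2150 m³ = 2,150,000 L.
Mass of solution: 255 L × 1000 mL/L × 1.11 g/mL = 283,000 g.
Available chlorine delivered: 283,000 g × 0.137 = 38,780 g as Cl₂.
Concentration rise: 38,780 g / 2,150,000 L = 18.04 mg/L = 18.04 ppm.
Final FC: 0.2 + 18.04 = 18.24 ppm.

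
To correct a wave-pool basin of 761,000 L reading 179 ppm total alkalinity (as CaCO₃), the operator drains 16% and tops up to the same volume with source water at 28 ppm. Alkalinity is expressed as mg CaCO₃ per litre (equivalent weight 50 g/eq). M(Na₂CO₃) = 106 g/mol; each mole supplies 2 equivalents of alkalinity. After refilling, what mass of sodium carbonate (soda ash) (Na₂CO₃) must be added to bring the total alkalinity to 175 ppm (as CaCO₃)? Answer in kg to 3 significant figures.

16.3 kg

After draining 16% and refilling: 179 × 0.84 + 28 × 0.16 = 154.84 ppm.
Deficit to target: 175 − 154.84 = 20.16 mg/L.
As CaCO₃: 20.16 mg/L × 761,000 L = 15,340 g; ÷ 50 g/eq ÷ 2 = 153.4 mol Na₂CO₃.
Mass: 153.4 × 106 = 16,260 g.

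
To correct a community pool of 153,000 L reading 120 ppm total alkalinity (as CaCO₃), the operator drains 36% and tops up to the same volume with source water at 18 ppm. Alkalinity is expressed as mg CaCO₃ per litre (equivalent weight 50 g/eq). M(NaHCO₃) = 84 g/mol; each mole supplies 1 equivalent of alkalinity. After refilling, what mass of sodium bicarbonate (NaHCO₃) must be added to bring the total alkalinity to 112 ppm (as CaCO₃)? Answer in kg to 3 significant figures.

After draining 36% and refilling: 120 × 0.64 + 18 × 0.36 = 83.28 ppm.
Deficit to target: 112 − 83.28 = 28.72 mg/L.
As CaCO₃: 28.72 mg/L × 153,000 L = 4394 g; ÷ 50 g/eq ÷ 1 = 87.88 mol NaHCO₃.
Mass: 87.88 × 84 = 7382 g.

7.38 kg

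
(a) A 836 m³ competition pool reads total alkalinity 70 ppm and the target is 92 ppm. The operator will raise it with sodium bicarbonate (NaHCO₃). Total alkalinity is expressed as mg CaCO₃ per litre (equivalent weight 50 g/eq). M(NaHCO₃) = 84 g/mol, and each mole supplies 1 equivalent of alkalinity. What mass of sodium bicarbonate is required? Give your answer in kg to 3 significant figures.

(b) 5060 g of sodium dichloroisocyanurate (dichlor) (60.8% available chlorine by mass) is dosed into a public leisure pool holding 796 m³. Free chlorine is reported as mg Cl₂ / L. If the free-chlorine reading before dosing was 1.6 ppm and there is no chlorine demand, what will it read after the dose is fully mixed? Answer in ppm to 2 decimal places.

(a) 30.9 kg; (b) 5.46 ppm

(a) Volume: 836 m³ = 836,000 L.
(a) Alkalinity to add: (92 − 70) = 22 mg/L as CaCO₃ × 836,000 L = 18,390 g as CaCO₃.
(a) Equivalents: 18,390 g ÷ 50 g/eq = 367.8 eq.
(a) NaHCO₃ supplies 1 eq per mole → 367.8 mol.
(a) Mass: 367.8 mol × 84 g/mol = 30,900 g.

(b) Volume: 796 m³ = 796,000 L.
(b) Available chlorine delivered: 5060 g × 0.608 = 3076 g as Cl₂.
(b) Concentration rise: 3076 g / 796,000 L = 3.865 mg/L = 3.86 ppm.
(b) Final FC: 1.6 + 3.86 = 5.46 ppm.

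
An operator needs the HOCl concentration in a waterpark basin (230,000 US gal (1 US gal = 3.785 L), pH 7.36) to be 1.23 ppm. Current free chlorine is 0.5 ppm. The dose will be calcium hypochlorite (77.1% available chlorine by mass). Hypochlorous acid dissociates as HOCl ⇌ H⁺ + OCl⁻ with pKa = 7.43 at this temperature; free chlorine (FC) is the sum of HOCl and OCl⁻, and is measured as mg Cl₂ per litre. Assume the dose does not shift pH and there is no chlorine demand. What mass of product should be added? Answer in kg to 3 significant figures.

2.01 kg

Volume: 230,000 US gal × 3.785 L/gal = 870,550 L.
[OCl⁻]/[HOCl] = 10^(pH − pKa) = 10^(7.36 − 7.43) = 0.8511; fraction as HOCl = 1/(1 + 0.8511) = 0.5402.
Free chlorine required for 1.23 ppm HOCl: 1.23 / 0.5402 = 2.277 ppm.
FC to add: 2.277 − 0.5 = 1.777 mg/L as Cl₂.
Cl₂ equivalent: 1.777 mg/L × 870,550 L = 1547 g.
Product at 77.1% available Cl: 1547 / 0.771 = 2006 g.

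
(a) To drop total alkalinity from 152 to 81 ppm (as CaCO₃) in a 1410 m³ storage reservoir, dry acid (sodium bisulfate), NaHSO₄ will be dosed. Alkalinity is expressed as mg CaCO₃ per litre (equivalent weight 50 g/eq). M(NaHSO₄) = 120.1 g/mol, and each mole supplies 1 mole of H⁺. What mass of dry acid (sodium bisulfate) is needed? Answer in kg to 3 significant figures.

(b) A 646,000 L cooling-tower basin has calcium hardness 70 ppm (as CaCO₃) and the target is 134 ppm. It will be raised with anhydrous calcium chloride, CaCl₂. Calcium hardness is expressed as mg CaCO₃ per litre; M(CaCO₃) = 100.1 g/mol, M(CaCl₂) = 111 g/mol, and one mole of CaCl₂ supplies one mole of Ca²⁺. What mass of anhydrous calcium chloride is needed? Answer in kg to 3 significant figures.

(a) 240 kg; (b) 45.8 kg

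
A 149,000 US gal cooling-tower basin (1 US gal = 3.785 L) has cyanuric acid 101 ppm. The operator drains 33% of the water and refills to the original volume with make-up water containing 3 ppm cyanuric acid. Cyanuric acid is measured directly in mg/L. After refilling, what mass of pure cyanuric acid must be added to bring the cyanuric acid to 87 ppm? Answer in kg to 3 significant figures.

10.3 kg

Volume: 149,000 US gal × 3.785 L/gal = 563,965 L.
After draining 33% and refilling: 101 × 0.67 + 3 × 0.33 = 68.66 ppm.
Deficit to target: 87 − 68.66 = 18.34 mg/L.
Mass: 18.34 mg/L × 563,965 L = 10,340 g cyanuric acid.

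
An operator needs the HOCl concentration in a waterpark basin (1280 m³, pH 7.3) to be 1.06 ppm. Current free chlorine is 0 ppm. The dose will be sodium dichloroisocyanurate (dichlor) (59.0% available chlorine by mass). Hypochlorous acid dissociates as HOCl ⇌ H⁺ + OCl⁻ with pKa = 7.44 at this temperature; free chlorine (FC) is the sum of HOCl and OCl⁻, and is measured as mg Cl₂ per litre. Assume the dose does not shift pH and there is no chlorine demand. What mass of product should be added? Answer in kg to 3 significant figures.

3.97 kg

Volume: 1280 m³ = 1,280,000 L.
[OCl⁻]/[HOCl] = 10^(pH − pKa) = 10^(7.3 − 7.44) = 0.7244; fraction as HOCl = 1/(1 + 0.7244) = 0.5799.
Free chlorine required for 1.06 ppm HOCl: 1.06 / 0.5799 = 1.828 ppm.
FC to add: 1.828 − 0 = 1.828 mg/L as Cl₂.
Cl₂ equivalent: 1.828 mg/L × 1,280,000 L = 2340 g.
Product at 59.0% available Cl: 2340 / 0.59 = 3966 g.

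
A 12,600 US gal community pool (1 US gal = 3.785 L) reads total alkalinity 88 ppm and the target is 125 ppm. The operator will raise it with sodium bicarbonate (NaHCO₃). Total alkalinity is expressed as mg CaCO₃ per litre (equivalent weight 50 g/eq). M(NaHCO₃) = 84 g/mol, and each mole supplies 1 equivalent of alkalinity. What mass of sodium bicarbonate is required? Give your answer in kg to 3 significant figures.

2.96 kg

Volume: 12,600 US gal × 3.785 L/gal = 47,691 L.
Alkalinity to add: (125 − 88) = 37 mg/L as CaCO₃ × 47,691 L = 1765 g as CaCO₃.
Equivalents: 1765 g ÷ 50 g/eq = 35.29 eq.
NaHCO₃ supplies 1 eq per mole → 35.29 mol.
Mass: 35.29 mol × 84 g/mol = 2964 g.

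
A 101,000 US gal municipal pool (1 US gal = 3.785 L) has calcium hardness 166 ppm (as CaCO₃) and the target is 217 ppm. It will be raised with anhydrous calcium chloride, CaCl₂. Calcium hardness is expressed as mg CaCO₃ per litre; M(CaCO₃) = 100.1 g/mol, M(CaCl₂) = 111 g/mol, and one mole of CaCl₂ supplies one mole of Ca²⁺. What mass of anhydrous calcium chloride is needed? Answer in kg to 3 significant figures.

Volume: 101,000 US gal × 3.785 L/gal = 382,285 L.
Hardness to add: (217 − 166) = 51 mg/L as CaCO₃ × 382,285 L = 19,500 g as CaCO₃.
Moles of Ca²⁺ (1 mol Ca²⁺ ≡ 1 mol CaCO₃): 19,500 / 100.1 g/mol = 194.8 mol.
Mass of CaCl₂: 194.8 × 111 = 21,620 g.

21.6 kg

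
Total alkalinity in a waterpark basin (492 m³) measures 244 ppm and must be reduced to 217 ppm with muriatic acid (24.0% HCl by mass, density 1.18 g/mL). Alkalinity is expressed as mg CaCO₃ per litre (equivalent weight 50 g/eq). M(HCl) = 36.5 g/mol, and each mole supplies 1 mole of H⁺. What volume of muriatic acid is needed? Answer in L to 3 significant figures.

Volume: 492 m³ = 492,000 L.
Alkalinity to neutralize: (244 − 217) = 27 mg/L as CaCO₃ × 492,000 L = 13,280 g as CaCO₃.
Equivalents of H⁺ required: 13,280 ÷ 50 g/eq = 265.7 eq = 265.7 mol HCl.
Mass of HCl: 265.7 × 36.5 = 9697 g.
Mass of 24.0% solution: 9697 / 0.24 = 40,410 g.
Volume: 40,410 g ÷ 1.18 g/mL = 34,240 mL.

34.2 L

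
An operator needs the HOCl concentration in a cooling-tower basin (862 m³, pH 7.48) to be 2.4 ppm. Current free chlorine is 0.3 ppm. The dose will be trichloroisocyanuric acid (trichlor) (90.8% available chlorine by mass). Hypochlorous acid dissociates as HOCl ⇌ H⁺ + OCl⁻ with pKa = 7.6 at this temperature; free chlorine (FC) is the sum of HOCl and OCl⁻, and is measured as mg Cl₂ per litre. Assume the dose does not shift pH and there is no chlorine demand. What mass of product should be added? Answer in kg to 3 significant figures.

3.72 kg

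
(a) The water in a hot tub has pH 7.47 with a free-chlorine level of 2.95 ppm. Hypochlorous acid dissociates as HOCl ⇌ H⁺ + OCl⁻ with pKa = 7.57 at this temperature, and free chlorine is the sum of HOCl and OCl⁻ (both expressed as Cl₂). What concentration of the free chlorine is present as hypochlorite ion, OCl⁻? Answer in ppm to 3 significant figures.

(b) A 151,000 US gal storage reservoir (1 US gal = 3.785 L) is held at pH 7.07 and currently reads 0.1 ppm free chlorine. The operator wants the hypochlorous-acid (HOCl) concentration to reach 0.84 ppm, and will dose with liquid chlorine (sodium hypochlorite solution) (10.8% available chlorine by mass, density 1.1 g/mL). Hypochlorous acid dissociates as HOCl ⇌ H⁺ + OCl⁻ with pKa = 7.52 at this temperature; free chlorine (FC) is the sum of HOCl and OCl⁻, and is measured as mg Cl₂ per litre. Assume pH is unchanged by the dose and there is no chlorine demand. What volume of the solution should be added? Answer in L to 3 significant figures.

(a) 1.31 ppm; (b) 4.99 L

(a) [OCl⁻]/[HOCl] = 10^(pH − pKa) = 10^(7.47 − 7.57) = 10^-0.10 = 0.7943.
(a) Fraction as HOCl = 1 / (1 + 0.7943) = 0.5573.
(a) OCl⁻ = (1 − 0.5573) × 2.95 ppm = 1.306 ppm.

(b) Volume: 151,000 US gal × 3.785 L/gal = 571,535 L.
(b) [OCl⁻]/[HOCl] = 10^(pH − pKa) = 10^(7.07 − 7.52) = 0.3548; fraction as HOCl = 1/(1 + 0.3548) = 0.7381.
(b) Free chlorine required for 0.84 ppm HOCl: 0.84 / 0.7381 = 1.138 ppm.
(b) FC to add: 1.138 − 0.1 = 1.038 mg/L as Cl₂.
(b) Cl₂ equivalent: 1.038 mg/L × 571,535 L = 593.3 g.
(b) Product at 10.8% available Cl: 593.3 / 0.108 = 5493 g.
(b) Volume: 5493 g ÷ 1.1 g/mL = 4994 mL.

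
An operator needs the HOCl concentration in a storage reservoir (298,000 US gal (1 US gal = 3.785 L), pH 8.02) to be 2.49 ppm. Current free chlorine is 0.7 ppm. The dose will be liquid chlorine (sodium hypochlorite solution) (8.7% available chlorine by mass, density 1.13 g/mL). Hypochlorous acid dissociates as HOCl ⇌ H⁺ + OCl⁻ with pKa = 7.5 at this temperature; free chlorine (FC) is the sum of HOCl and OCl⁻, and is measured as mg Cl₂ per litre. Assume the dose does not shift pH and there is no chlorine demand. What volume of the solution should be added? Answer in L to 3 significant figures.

115 L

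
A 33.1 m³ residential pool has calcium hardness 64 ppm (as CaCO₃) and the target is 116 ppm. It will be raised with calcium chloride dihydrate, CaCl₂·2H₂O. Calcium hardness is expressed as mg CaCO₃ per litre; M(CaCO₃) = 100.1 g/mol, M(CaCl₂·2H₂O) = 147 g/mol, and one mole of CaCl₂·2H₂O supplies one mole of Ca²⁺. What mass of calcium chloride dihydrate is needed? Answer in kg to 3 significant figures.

Volume: 33.1 m³ = 33,100 L.
Hardness to add: (116 − 64) = 52 mg/L as CaCO₃ × 33,100 L = 1721 g as CaCO₃.
Moles of Ca²⁺ (1 mol Ca²⁺ ≡ 1 mol CaCO₃): 1721 / 100.1 g/mol = 17.19 mol.
Mass of CaCl₂·2H₂O: 17.19 × 147 = 2528 g.

2.53 kg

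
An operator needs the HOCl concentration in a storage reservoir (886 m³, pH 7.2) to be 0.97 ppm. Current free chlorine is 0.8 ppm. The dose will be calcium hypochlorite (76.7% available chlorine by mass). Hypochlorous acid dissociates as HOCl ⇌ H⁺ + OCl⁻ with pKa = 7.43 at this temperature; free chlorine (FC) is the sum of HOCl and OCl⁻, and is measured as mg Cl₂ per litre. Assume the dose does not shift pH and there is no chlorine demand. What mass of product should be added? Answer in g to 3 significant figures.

Volume: 886 m³ = 886,000 L.
[OCl⁻]/[HOCl] = 10^(pH − pKa) = 10^(7.2 − 7.43) = 0.5888; fraction as HOCl = 1/(1 + 0.5888) = 0.6294.
Free chlorine required for 0.97 ppm HOCl: 0.97 / 0.6294 = 1.541 ppm.
FC to add: 1.541 − 0.8 = 0.7412 mg/L as Cl₂.
Cl₂ equivalent: 0.7412 mg/L × 886,000 L = 656.7 g.
Product at 76.7% available Cl: 656.7 / 0.767 = 856.2 g.

856 g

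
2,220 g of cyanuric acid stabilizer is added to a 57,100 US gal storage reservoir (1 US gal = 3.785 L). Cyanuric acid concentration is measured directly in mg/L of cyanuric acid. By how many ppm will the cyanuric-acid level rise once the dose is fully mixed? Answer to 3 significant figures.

Volume: 57,100 US gal × 3.785 L/gal = 216,124 L.
Rise: 2,220 g / 216,124 L × 1000 = 10.27 mg/L.

10.3 ppm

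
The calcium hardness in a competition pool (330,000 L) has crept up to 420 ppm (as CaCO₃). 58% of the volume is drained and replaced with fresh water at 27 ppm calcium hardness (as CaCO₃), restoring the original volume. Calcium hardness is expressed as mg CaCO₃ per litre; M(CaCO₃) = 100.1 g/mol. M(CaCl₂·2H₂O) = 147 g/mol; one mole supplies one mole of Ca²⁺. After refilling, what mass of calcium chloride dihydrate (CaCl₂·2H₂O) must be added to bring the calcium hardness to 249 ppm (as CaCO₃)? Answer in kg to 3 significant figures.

27.6 kg

After draining 58% and refilling: 420 × 0.42 + 27 × 0.58 = 192.06 ppm.
Deficit to target: 249 − 192.06 = 56.94 mg/L.
As CaCO₃: 56.94 mg/L × 330,000 L = 18,790 g; ÷ 100.1 = 187.7 mol Ca²⁺.
Mass: 187.7 × 147 = 27,590 g.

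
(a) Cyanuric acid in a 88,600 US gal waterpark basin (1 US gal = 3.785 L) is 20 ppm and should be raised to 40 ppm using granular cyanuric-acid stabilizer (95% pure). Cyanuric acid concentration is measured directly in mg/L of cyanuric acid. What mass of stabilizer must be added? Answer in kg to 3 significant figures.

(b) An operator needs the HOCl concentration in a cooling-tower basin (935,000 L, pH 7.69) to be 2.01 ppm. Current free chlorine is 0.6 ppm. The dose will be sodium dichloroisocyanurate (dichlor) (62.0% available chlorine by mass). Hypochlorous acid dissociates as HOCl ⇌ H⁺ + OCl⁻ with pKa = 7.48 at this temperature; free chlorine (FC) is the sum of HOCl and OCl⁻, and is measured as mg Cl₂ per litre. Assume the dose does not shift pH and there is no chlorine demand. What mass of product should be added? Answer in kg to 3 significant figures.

(a) 7.06 kg; (b) 7.04 kg

(a) Volume: 88,600 US gal × 3.785 L/gal = 335,351 L.
(a) CYA to add: (40 − 20) = 20 mg/L × 335,351 L = 6707 g cyanuric acid.
(a) At 95% purity: 6707 / 0.95 = 7060 g product.

(b) [OCl⁻]/[HOCl] = 10^(pH − pKa) = 10^(7.69 − 7.48) = 1.622; fraction as HOCl = 1/(1 + 1.622) = 0.3814.
(b) Free chlorine required for 2.01 ppm HOCl: 2.01 / 0.3814 = 5.27 ppm.
(b) FC to add: 5.27 − 0.6 = 4.67 mg/L as Cl₂.
(b) Cl₂ equivalent: 4.67 mg/L × 935,000 L = 4366 g.
(b) Product at 62.0% available Cl: 4366 / 0.62 = 7042 g.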